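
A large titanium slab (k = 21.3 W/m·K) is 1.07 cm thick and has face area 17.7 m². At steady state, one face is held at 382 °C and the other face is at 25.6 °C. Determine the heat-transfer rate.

Q = kA·ΔT/L = 21.3 × 17.7 × |382 °C − 25.6 °C| / 0.0107 = 1.26×10^7 W

Q = 12600 kW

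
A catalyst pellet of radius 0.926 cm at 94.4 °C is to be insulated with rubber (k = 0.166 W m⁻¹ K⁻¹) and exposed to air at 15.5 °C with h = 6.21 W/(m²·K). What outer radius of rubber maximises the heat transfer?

For a sphere, r_cr = 2k_ins/h = 2·0.166/6.21 = 0.0535 m = 5.35 cm

r_cr = 5.35 cm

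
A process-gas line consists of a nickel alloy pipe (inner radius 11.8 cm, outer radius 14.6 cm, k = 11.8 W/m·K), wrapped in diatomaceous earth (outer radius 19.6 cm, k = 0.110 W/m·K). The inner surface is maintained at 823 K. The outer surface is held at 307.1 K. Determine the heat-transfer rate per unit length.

Series thermal resistances, inner to outer:
  R'_nickel alloy = ln(0.146/0.118)/(2πk) = 0.2129/(2π·11.8) = 0.002872 m·K/W
  R'_diatomaceous earth = ln(0.196/0.146)/(2πk) = 0.2945/(2π·0.110) = 0.4261 m·K/W
ΣR = 0.002872 + 0.4261 = 0.4290 m·K/W
Q' = ΔT/ΣR = (823 K − 307.1 K)/0.4290 = 1200 W/m

Q' = 1200 W/m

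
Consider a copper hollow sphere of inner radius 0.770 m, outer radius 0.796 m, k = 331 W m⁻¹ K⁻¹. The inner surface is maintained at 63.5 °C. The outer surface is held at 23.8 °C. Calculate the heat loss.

Q = 3890 kW

Q = 4πk·ΔT/(1/r₁ − 1/r₂) = 4π × 331 × 39.7 / (1/0.770 − 1/0.796) = 3.89×10^6 W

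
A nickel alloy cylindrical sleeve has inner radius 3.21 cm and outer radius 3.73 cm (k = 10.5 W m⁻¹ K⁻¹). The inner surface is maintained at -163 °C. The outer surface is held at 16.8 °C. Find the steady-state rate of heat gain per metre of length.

Q' = 2πk·ΔT/ln(r₂/r₁) = 2π × 10.5 × 179.8 / ln(0.0373/0.0321) = 79000 W/m

Q' = 79.0 kW/m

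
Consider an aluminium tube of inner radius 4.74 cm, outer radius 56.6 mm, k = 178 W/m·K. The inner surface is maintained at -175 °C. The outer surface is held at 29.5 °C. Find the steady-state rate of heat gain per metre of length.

Q' = 1290 kW/m

Q' = 2πk·ΔT/ln(r₂/r₁) = 2π × 178 × 204.5 / ln(0.0566/0.0474) = 1.29×10^6 W/m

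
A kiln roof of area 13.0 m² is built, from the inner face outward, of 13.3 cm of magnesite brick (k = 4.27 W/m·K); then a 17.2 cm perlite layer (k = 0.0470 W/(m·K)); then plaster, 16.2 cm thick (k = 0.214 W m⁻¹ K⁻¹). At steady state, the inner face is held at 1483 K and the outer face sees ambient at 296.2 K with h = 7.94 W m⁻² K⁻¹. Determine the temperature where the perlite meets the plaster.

T = 525 K

Series thermal resistances, inner to outer:
  R_magnesite brick = L/(kA) = 0.133/(4.27·13.0) = 0.002396 K/W
  R_perlite = L/(kA) = 0.172/(0.0470·13.0) = 0.2815 K/W
  R_plaster = L/(kA) = 0.162/(0.214·13.0) = 0.05823 K/W
  R_conv,out = 1/(hA) = 1/(7.94·13.0) = 0.009688 K/W
ΣR = 0.002396 + 0.2815 + 0.05823 + 0.009688 = 0.3518 K/W
Q = ΔT/ΣR = (1483 K − 296.2 K)/0.3518 = 3374 W
From the inner boundary to the perlite/plaster interface, ΣR_partial = 0.2839 K/W.
T_interface = T_in − Q·ΣR_partial = 1483 K − (3374)(0.2839) = 525 K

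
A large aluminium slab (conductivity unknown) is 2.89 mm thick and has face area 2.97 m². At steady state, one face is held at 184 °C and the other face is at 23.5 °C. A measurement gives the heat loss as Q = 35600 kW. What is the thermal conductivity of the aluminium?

ΣR = ΔT/Q = |184 − 23.5|/3.56×10^7 = 4.508×10^-6 K/W
L/(kA) = 4.508×10^-6 ⇒ k = 0.00289/(4.508×10^-6·2.97) = 216 W/m·K

k = 216 W/m·K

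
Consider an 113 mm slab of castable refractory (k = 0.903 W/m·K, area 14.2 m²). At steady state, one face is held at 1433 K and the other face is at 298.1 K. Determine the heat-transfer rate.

Q = 129 kW

Q = kA·ΔT/L = 0.903 × 14.2 × |1433 K − 298.1 K| / 0.113 = 1.29×10^5 W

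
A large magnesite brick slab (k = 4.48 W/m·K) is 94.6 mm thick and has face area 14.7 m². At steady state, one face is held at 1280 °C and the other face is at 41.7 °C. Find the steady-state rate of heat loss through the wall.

Q = kA·ΔT/L = 4.48 × 14.7 × |1280 °C − 41.7 °C| / 0.0946 = 8.62×10^5 W

Q = 8.62×10^5 W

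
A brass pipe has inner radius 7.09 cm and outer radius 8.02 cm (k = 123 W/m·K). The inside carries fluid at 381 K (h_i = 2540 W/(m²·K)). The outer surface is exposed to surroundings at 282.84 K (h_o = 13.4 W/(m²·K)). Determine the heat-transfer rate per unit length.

Q' = 658 W/m

Resistance network (inner→outer):
  R'_conv,in = 1/(2πr h) = 1/(2π·0.0709·2540) = 8.838×10^-4 m·K/W
  R'_brass = ln(0.0802/0.0709)/(2πk) = 0.1233/(2π·123) = 1.595×10^-4 m·K/W
  R'_conv,out = 1/(2πr h) = 1/(2π·0.0802·13.4) = 0.1481 m·K/W
ΣR = 8.838×10^-4 + 1.595×10^-4 + 0.1481 = 0.1491 m·K/W
Q' = ΔT/ΣR = (381 K − 282.84 K)/0.1491 = 658 W/m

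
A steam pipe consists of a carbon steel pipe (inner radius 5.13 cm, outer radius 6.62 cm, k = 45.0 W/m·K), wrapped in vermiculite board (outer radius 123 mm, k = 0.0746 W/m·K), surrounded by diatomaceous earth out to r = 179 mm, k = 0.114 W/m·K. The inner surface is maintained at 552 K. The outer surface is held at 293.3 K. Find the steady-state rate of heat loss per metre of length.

Resistance network (inner→outer):
  R'_carbon steel = ln(0.0662/0.0513)/(2πk) = 0.2550/(2π·45.0) = 9.018×10^-4 m·K/W
  R'_vermiculite board = ln(0.123/0.0662)/(2πk) = 0.6195/(2π·0.0746) = 1.322 m·K/W
  R'_diatomaceous earth = ln(0.179/0.123)/(2πk) = 0.3752/(2π·0.114) = 0.5238 m·K/W
ΣR = 9.018×10^-4 + 1.322 + 0.5238 = 1.847 m·K/W
Q' = ΔT/ΣR = (552 K − 293.3 K)/1.847 = 140 W/m

Q' = 140 W/m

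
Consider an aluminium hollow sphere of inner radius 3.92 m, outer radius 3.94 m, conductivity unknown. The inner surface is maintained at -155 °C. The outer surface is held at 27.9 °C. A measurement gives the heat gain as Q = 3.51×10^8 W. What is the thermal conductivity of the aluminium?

ΣR = ΔT/Q = |-155 − 27.9|/3.51×10^8 = 5.211×10^-7 K/W
(1/r₁−1/r₂)/(4πk) = 5.211×10^-7 ⇒ k = 0.001295/(4π·5.211×10^-7) = 198 W/m·K

k = 198 W/m·K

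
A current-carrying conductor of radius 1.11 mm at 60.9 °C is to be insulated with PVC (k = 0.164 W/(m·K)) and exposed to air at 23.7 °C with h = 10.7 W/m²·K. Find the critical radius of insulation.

r_cr = 1.53 cm

For a cylinder, r_cr = k_ins/h = 0.164/10.7 = 0.0153 m = 1.53 cm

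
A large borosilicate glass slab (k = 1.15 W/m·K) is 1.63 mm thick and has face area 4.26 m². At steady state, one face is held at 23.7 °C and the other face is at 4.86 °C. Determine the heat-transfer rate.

Q = kA·ΔT/L = 1.15 × 4.26 × |23.7 °C − 4.86 °C| / 0.00163 = 56600 W

Q = 56.6 kW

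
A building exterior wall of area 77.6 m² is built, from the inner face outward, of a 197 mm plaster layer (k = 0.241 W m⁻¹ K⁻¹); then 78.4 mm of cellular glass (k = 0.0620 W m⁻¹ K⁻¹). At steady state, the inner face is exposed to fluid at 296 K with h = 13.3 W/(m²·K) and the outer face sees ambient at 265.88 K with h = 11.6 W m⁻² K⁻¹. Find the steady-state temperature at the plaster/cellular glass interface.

Treat each layer as a resistance in series:
  R_conv,in = 1/(hA) = 1/(13.3·77.6) = 9.689×10^-4 K/W
  R_plaster = L/(kA) = 0.197/(0.241·77.6) = 0.01053 K/W
  R_cellular glass = L/(kA) = 0.0784/(0.0620·77.6) = 0.01630 K/W
  R_conv,out = 1/(hA) = 1/(11.6·77.6) = 0.001111 K/W
ΣR = 9.689×10^-4 + 0.01053 + 0.01630 + 0.001111 = 0.02891 K/W
Q = ΔT/ΣR = (296 K − 265.88 K)/0.02891 = 1042 W
From the inner boundary to the plaster/cellular glass interface, ΣR_partial = 0.01150 K/W.
T_interface = T_in − Q·ΣR_partial = 296 K − (1042)(0.01150) = 284.0 K

T = 284.0 K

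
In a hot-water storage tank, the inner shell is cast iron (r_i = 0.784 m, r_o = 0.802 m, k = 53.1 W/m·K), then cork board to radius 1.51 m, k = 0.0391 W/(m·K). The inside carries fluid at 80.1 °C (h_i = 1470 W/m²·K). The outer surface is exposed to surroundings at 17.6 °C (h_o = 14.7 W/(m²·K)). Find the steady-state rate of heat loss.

Treat each layer as a resistance in series:
  R_conv,in = 1/(4πr²h) = 1/(4π·0.784²·1470) = 8.807×10^-5 K/W
  R_cast iron = (1/0.784 − 1/0.802)/(4πk) = 0.02863/(4π·53.1) = 4.290×10^-5 K/W
  R_cork board = (1/0.802 − 1/1.51)/(4πk) = 0.5846/(4π·0.0391) = 1.190 K/W
  R_conv,out = 1/(4πr²h) = 1/(4π·1.51²·14.7) = 0.002374 K/W
ΣR = 8.807×10^-5 + 4.290×10^-5 + 1.190 + 0.002374 = 1.193 K/W
Q = ΔT/ΣR = (80.1 °C − 17.6 °C)/1.193 = 52.4 W

Q = 52.4 W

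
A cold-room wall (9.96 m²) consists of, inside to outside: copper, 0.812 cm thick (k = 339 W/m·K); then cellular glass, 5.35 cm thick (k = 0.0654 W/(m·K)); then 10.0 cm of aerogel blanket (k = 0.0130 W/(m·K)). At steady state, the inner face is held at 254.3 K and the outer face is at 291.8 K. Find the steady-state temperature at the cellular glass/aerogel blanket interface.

Resistance network (inner→outer):
  R_copper = L/(kA) = 0.00812/(339·9.96) = 2.405×10^-6 K/W
  R_cellular glass = L/(kA) = 0.0535/(0.0654·9.96) = 0.08213 K/W
  R_aerogel blanket = L/(kA) = 0.100/(0.0130·9.96) = 0.7723 K/W
ΣR = 2.405×10^-6 + 0.08213 + 0.7723 = 0.8544 K/W
Q = ΔT/ΣR = (254.3 K − 291.8 K)/0.8544 = -43.89 W
From the inner boundary to the cellular glass/aerogel blanket interface, ΣR_partial = 0.08213 K/W.
T_interface = T_in − Q·ΣR_partial = 254.3 K − (-43.89)(0.08213) = 257.9 K

T = 257.9 K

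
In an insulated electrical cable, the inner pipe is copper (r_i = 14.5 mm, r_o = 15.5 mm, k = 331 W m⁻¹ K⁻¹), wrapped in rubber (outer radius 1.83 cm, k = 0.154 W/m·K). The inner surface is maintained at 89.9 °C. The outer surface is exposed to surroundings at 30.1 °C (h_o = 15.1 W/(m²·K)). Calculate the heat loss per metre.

Q' = 80.0 W/m

Resistance network (inner→outer):
  R'_copper = ln(0.0155/0.0145)/(2πk) = 0.06669/(2π·331) = 3.207×10^-5 m·K/W
  R'_rubber = ln(0.0183/0.0155)/(2πk) = 0.1661/(2π·0.154) = 0.1716 m·K/W
  R'_conv,out = 1/(2πr h) = 1/(2π·0.0183·15.1) = 0.5760 m·K/W
ΣR = 3.207×10^-5 + 0.1716 + 0.5760 = 0.7476 m·K/W
Q' = ΔT/ΣR = (89.9 °C − 30.1 °C)/0.7476 = 80.0 W/m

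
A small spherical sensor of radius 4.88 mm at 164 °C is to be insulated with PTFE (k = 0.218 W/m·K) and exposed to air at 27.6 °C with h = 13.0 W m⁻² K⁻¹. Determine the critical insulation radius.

For a sphere, r_cr = 2k_ins/h = 2·0.218/13.0 = 0.0335 m = 3.35 cm

r_cr = 3.35 cm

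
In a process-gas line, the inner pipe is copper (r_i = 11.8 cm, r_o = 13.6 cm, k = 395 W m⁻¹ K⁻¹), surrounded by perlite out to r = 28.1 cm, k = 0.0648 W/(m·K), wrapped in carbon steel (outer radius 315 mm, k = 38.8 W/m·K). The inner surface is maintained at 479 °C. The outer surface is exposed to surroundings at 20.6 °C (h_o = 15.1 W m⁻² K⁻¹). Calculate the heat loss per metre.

Treat each layer as a resistance in series:
  R'_copper = ln(0.136/0.118)/(2πk) = 0.1420/(2π·395) = 5.720×10^-5 m·K/W
  R'_perlite = ln(0.281/0.136)/(2πk) = 0.7257/(2π·0.0648) = 1.782 m·K/W
  R'_carbon steel = ln(0.315/0.281)/(2πk) = 0.1142/(2π·38.8) = 4.685×10^-4 m·K/W
  R'_conv,out = 1/(2πr h) = 1/(2π·0.315·15.1) = 0.03346 m·K/W
ΣR = 5.720×10^-5 + 1.782 + 4.685×10^-4 + 0.03346 = 1.816 m·K/W
Q' = ΔT/ΣR = (479 °C − 20.6 °C)/1.816 = 252 W/m

Q' = 252 W/m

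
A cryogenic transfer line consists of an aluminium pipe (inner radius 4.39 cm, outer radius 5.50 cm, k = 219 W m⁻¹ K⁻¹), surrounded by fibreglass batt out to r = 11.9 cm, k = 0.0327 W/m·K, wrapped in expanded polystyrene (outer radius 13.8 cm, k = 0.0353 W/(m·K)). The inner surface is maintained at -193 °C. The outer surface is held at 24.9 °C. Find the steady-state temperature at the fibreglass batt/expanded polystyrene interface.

Series thermal resistances, inner to outer:
  R'_aluminium = ln(0.0550/0.0439)/(2πk) = 0.2254/(2π·219) = 1.638×10^-4 m·K/W
  R'_fibreglass batt = ln(0.119/0.0550)/(2πk) = 0.7718/(2π·0.0327) = 3.756 m·K/W
  R'_expanded polystyrene = ln(0.138/0.119)/(2πk) = 0.1481/(2π·0.0353) = 0.6679 m·K/W
ΣR = 1.638×10^-4 + 3.756 + 0.6679 = 4.424 m·K/W
Q' = ΔT/ΣR = (-193 °C − 24.9 °C)/4.424 = -49.25 W/m
From the inner boundary to the fibreglass batt/expanded polystyrene interface, ΣR_partial = 3.756 m·K/W.
T_interface = T_in − Q'·ΣR_partial = -193 °C − (-49.25)(3.756) = -8.0 °C

T = -8.0 °C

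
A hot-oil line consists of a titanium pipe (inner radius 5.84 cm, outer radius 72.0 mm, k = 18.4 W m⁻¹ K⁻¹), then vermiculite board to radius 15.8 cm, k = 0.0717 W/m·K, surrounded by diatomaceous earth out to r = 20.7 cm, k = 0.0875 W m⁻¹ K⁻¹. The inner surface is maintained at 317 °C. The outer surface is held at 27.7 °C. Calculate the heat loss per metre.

Treat each layer as a resistance in series:
  R'_titanium = ln(0.0720/0.0584)/(2πk) = 0.2094/(2π·18.4) = 0.001811 m·K/W
  R'_vermiculite board = ln(0.158/0.0720)/(2πk) = 0.7859/(2π·0.0717) = 1.745 m·K/W
  R'_diatomaceous earth = ln(0.207/0.158)/(2πk) = 0.2701/(2π·0.0875) = 0.4913 m·K/W
ΣR = 0.001811 + 1.745 + 0.4913 = 2.238 m·K/W
Q' = ΔT/ΣR = (317 °C − 27.7 °C)/2.238 = 129 W/m

Q' = 129 W/m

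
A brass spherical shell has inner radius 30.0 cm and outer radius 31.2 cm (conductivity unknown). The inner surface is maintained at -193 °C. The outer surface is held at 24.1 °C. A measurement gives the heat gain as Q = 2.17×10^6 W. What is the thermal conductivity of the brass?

ΣR = ΔT/Q = |-193 − 24.1|/2.17×10^6 = 1.000×10^-4 K/W
(1/r₁−1/r₂)/(4πk) = 1.000×10^-4 ⇒ k = 0.1282/(4π·1.000×10^-4) = 102 W/m·K

k = 102 W/m·K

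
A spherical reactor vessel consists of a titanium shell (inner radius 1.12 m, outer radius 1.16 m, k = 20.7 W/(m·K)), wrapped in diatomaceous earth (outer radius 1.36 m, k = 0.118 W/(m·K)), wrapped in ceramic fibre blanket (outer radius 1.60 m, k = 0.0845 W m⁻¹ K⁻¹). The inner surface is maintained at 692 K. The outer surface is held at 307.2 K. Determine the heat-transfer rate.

Q = 2.03 kW

Resistance network (inner→outer):
  R_titanium = (1/1.12 − 1/1.16)/(4πk) = 0.03079/(4π·20.7) = 1.184×10^-4 K/W
  R_diatomaceous earth = (1/1.16 − 1/1.36)/(4πk) = 0.1268/(4π·0.118) = 0.08550 K/W
  R_ceramic fibre blanket = (1/1.36 − 1/1.60)/(4πk) = 0.1103/(4π·0.0845) = 0.1039 K/W
ΣR = 1.184×10^-4 + 0.08550 + 0.1039 = 0.1895 K/W
Q = ΔT/ΣR = (692 K − 307.2 K)/0.1895 = 2030 W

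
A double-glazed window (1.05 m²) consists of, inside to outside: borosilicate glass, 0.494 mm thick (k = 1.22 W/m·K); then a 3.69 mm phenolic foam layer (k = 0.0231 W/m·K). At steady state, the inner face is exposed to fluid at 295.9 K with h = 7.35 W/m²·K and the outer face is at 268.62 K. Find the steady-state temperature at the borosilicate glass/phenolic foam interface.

Series thermal resistances, inner to outer:
  R_conv,in = 1/(hA) = 1/(7.35·1.05) = 0.1296 K/W
  R_borosilicate glass = L/(kA) = 4.94×10^-4/(1.22·1.05) = 3.856×10^-4 K/W
  R_phenolic foam = L/(kA) = 0.00369/(0.0231·1.05) = 0.1521 K/W
ΣR = 0.1296 + 3.856×10^-4 + 0.1521 = 0.2821 K/W
Q = ΔT/ΣR = (295.9 K − 268.62 K)/0.2821 = 96.70 W
From the inner boundary to the borosilicate glass/phenolic foam interface, ΣR_partial = 0.1300 K/W.
T_interface = T_in − Q·ΣR_partial = 295.9 K − (96.70)(0.1300) = 283.3 K

T = 283.3 K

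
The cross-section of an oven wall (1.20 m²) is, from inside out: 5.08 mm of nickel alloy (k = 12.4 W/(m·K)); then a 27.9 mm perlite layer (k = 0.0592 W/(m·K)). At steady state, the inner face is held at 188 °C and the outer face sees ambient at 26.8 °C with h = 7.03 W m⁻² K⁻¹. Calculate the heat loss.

Resistance network (inner→outer):
  R_nickel alloy = L/(kA) = 0.00508/(12.4·1.20) = 3.414×10^-4 K/W
  R_perlite = L/(kA) = 0.0279/(0.0592·1.20) = 0.3927 K/W
  R_conv,out = 1/(hA) = 1/(7.03·1.20) = 0.1185 K/W
ΣR = 3.414×10^-4 + 0.3927 + 0.1185 = 0.5115 K/W
Q = ΔT/ΣR = (188 °C − 26.8 °C)/0.5115 = 315 W

Q = 315 W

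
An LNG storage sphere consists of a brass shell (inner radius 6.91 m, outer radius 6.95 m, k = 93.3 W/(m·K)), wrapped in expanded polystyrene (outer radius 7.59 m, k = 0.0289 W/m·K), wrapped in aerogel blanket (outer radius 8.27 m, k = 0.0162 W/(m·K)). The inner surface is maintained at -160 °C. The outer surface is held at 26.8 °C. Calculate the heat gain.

Q = 2160 W

Resistance network (inner→outer):
  R_brass = (1/6.91 − 1/6.95)/(4πk) = 8.329×10^-4/(4π·93.3) = 7.104×10^-7 K/W
  R_expanded polystyrene = (1/6.95 − 1/7.59)/(4πk) = 0.01213/(4π·0.0289) = 0.03341 K/W
  R_aerogel blanket = (1/7.59 − 1/8.27)/(4πk) = 0.01083/(4π·0.0162) = 0.05322 K/W
ΣR = 7.104×10^-7 + 0.03341 + 0.05322 = 0.08663 K/W
Q = ΔT/ΣR = (-160 °C − 26.8 °C)/0.08663 = -2160 W
(Negative Q ⇒ heat flows inward; heat gain = 2160 W.)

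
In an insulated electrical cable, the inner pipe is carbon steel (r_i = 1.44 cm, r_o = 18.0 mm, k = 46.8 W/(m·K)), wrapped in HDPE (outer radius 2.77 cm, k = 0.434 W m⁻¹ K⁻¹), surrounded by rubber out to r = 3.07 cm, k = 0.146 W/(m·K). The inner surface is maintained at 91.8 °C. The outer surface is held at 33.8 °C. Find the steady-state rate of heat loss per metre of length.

Q' = 214 W/m

Treat each layer as a resistance in series:
  R'_carbon steel = ln(0.0180/0.0144)/(2πk) = 0.2231/(2π·46.8) = 7.589×10^-4 m·K/W
  R'_HDPE = ln(0.0277/0.0180)/(2πk) = 0.4311/(2π·0.434) = 0.1581 m·K/W
  R'_rubber = ln(0.0307/0.0277)/(2πk) = 0.1028/(2π·0.146) = 0.1121 m·K/W
ΣR = 7.589×10^-4 + 0.1581 + 0.1121 = 0.2710 m·K/W
Q' = ΔT/ΣR = (91.8 °C − 33.8 °C)/0.2710 = 214 W/m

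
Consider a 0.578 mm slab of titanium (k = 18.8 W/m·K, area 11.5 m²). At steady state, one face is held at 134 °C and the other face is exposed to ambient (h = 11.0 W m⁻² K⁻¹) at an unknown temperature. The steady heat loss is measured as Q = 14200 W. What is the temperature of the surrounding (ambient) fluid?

Series resistances:
  R_titanium = L/(kA) = 5.78×10^-4/(18.8·11.5) = 2.673×10^-6 K/W
  R_conv,out = 1/(hA) = 1/(11.0·11.5) = 0.007905 K/W
ΣR = 0.007908 K/W
ΔT = Q·ΣR = 14200 × 0.007908 = 112.3 K
Heat flows outward, so T_out = T_in − ΔT = 134 − 112.3 = 21.7 °C

T_out = 21.7 °C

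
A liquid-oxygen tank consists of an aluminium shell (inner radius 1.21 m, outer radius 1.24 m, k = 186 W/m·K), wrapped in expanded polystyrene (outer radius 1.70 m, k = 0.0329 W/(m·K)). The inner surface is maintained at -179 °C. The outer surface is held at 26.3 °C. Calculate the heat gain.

Q = 389 W

Series thermal resistances, inner to outer:
  R_aluminium = (1/1.21 − 1/1.24)/(4πk) = 0.01999/(4π·186) = 8.554×10^-6 K/W
  R_expanded polystyrene = (1/1.24 − 1/1.70)/(4πk) = 0.2182/(4π·0.0329) = 0.5278 K/W
ΣR = 8.554×10^-6 + 0.5278 = 0.5278 K/W
Q = ΔT/ΣR = (-179 °C − 26.3 °C)/0.5278 = -389 W
(Negative Q ⇒ heat flows inward; heat gain = 389 W.)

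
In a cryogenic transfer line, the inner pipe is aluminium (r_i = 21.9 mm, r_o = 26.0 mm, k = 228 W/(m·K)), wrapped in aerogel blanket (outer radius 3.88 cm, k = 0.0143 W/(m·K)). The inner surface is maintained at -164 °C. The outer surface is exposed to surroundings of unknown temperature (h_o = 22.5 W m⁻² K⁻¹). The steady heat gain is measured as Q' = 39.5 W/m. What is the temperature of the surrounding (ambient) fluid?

T_out = 19.2 °C

Series resistances:
  R'_aluminium = ln(0.0260/0.0219)/(2πk) = 0.1716/(2π·228) = 1.198×10^-4 m·K/W
  R'_aerogel blanket = ln(0.0388/0.0260)/(2πk) = 0.4003/(2π·0.0143) = 4.455 m·K/W
  R'_conv,out = 1/(2πr h) = 1/(2π·0.0388·22.5) = 0.1823 m·K/W
ΣR = 4.638 m·K/W
ΔT = Q'·ΣR = 39.5 × 4.638 = 183.2 K
Heat flows inward, so T_out = T_in + ΔT = -164 + 183.2 = 19.2 °C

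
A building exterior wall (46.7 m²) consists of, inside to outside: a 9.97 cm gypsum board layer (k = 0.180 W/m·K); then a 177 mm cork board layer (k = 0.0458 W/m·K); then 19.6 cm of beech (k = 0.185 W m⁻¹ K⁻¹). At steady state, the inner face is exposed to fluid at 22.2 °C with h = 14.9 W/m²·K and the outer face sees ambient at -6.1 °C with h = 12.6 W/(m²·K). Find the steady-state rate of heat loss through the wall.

Q = 235 W

Series thermal resistances, inner to outer:
  R_conv,in = 1/(hA) = 1/(14.9·46.7) = 0.001437 K/W
  R_gypsum board = L/(kA) = 0.0997/(0.180·46.7) = 0.01186 K/W
  R_cork board = L/(kA) = 0.177/(0.0458·46.7) = 0.08275 K/W
  R_beech = L/(kA) = 0.196/(0.185·46.7) = 0.02269 K/W
  R_conv,out = 1/(hA) = 1/(12.6·46.7) = 0.001699 K/W
ΣR = 0.001437 + 0.01186 + 0.08275 + 0.02269 + 0.001699 = 0.1204 K/W
Q = ΔT/ΣR = (22.2 °C − -6.1 °C)/0.1204 = 235 W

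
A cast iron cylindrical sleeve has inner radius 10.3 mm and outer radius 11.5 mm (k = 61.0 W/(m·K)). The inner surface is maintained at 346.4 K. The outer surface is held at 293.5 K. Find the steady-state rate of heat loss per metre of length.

Q' = 184 kW/m

Q' = 2πk·ΔT/ln(r₂/r₁) = 2π × 61.0 × 52.9 / ln(0.0115/0.0103) = 1.84×10^5 W/m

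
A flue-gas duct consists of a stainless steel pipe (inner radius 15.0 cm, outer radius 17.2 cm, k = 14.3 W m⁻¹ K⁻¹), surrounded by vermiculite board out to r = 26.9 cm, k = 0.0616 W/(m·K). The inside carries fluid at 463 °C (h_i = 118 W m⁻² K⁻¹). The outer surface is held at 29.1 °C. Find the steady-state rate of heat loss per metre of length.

Q' = 372 W/m

Treat each layer as a resistance in series:
  R'_conv,in = 1/(2πr h) = 1/(2π·0.150·118) = 0.008992 m·K/W
  R'_stainless steel = ln(0.172/0.150)/(2πk) = 0.1369/(2π·14.3) = 0.001523 m·K/W
  R'_vermiculite board = ln(0.269/0.172)/(2πk) = 0.4472/(2π·0.0616) = 1.155 m·K/W
ΣR = 0.008992 + 0.001523 + 1.155 = 1.166 m·K/W
Q' = ΔT/ΣR = (463 °C − 29.1 °C)/1.166 = 372 W/m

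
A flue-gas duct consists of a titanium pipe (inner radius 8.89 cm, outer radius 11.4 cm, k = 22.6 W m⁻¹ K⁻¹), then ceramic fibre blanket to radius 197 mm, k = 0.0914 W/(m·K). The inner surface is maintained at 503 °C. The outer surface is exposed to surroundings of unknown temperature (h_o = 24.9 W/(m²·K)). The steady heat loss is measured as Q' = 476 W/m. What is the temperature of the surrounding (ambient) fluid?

T_out = 33.3 °C

Series resistances:
  R'_titanium = ln(0.114/0.0889)/(2πk) = 0.2487/(2π·22.6) = 0.001751 m·K/W
  R'_ceramic fibre blanket = ln(0.197/0.114)/(2πk) = 0.5470/(2π·0.0914) = 0.9525 m·K/W
  R'_conv,out = 1/(2πr h) = 1/(2π·0.197·24.9) = 0.03245 m·K/W
ΣR = 0.9867 m·K/W
ΔT = Q'·ΣR = 476 × 0.9867 = 469.7 K
Heat flows outward, so T_out = T_in − ΔT = 503 − 469.7 = 33.3 °C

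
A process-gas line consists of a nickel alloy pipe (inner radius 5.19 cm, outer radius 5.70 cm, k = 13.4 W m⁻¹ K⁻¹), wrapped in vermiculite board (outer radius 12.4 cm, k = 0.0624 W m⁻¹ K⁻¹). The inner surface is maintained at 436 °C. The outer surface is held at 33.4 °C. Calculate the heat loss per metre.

Treat each layer as a resistance in series:
  R'_nickel alloy = ln(0.0570/0.0519)/(2πk) = 0.09373/(2π·13.4) = 0.001113 m·K/W
  R'_vermiculite board = ln(0.124/0.0570)/(2πk) = 0.7772/(2π·0.0624) = 1.982 m·K/W
ΣR = 0.001113 + 1.982 = 1.983 m·K/W
Q' = ΔT/ΣR = (436 °C − 33.4 °C)/1.983 = 203 W/m

Q' = 203 W/m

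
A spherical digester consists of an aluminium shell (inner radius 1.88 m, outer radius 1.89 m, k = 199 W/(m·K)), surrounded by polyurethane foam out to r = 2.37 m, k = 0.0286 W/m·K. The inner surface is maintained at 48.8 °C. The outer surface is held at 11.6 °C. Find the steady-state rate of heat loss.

Q = 125 W

Series thermal resistances, inner to outer:
  R_aluminium = (1/1.88 − 1/1.89)/(4πk) = 0.002814/(4π·199) = 1.125×10^-6 K/W
  R_polyurethane foam = (1/1.89 − 1/2.37)/(4πk) = 0.1072/(4π·0.0286) = 0.2982 K/W
ΣR = 1.125×10^-6 + 0.2982 = 0.2982 K/W
Q = ΔT/ΣR = (48.8 °C − 11.6 °C)/0.2982 = 125 W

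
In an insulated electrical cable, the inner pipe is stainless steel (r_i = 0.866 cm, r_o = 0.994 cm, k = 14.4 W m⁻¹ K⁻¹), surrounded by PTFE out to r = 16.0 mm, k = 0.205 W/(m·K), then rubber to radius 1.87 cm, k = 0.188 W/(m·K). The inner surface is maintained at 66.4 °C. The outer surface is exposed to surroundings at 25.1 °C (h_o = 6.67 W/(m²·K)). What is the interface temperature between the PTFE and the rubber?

Resistance network (inner→outer):
  R'_stainless steel = ln(0.00994/0.00866)/(2πk) = 0.1379/(2π·14.4) = 0.001524 m·K/W
  R'_PTFE = ln(0.0160/0.00994)/(2πk) = 0.4760/(2π·0.205) = 0.3696 m·K/W
  R'_rubber = ln(0.0187/0.0160)/(2πk) = 0.1559/(2π·0.188) = 0.1320 m·K/W
  R'_conv,out = 1/(2πr h) = 1/(2π·0.0187·6.67) = 1.276 m·K/W
ΣR = 0.001524 + 0.3696 + 0.1320 + 1.276 = 1.779 m·K/W
Q' = ΔT/ΣR = (66.4 °C − 25.1 °C)/1.779 = 23.22 W/m
From the inner boundary to the PTFE/rubber interface, ΣR_partial = 0.3711 m·K/W.
T_interface = T_in − Q'·ΣR_partial = 66.4 °C − (23.22)(0.3711) = 57.8 °C

T = 57.8 °C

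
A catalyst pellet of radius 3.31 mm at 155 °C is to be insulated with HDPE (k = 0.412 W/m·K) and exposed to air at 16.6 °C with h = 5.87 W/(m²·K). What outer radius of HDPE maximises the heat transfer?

For a sphere, r_cr = 2k_ins/h = 2·0.412/5.87 = 0.140 m = 14.0 cm

r_cr = 14.0 cm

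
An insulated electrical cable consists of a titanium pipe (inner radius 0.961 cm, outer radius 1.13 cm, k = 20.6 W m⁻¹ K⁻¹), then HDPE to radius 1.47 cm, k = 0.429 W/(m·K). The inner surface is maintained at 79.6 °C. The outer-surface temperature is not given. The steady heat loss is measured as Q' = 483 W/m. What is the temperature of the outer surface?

T_out = 31.9 °C

Series resistances:
  R'_titanium = ln(0.0113/0.00961)/(2πk) = 0.1620/(2π·20.6) = 0.001252 m·K/W
  R'_HDPE = ln(0.0147/0.0113)/(2πk) = 0.2630/(2π·0.429) = 0.09759 m·K/W
ΣR = 0.09884 m·K/W
ΔT = Q'·ΣR = 483 × 0.09884 = 47.74 K
Heat flows outward, so T_out = T_in − ΔT = 79.6 − 47.74 = 31.9 °C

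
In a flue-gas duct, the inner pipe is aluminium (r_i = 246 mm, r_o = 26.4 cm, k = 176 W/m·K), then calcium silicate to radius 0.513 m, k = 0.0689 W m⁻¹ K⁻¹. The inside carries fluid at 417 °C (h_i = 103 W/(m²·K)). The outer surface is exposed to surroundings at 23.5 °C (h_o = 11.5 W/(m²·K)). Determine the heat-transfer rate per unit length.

Q' = 251 W/m

Series thermal resistances, inner to outer:
  R'_conv,in = 1/(2πr h) = 1/(2π·0.246·103) = 0.006281 m·K/W
  R'_aluminium = ln(0.264/0.246)/(2πk) = 0.07062/(2π·176) = 6.386×10^-5 m·K/W
  R'_calcium silicate = ln(0.513/0.264)/(2πk) = 0.6643/(2π·0.0689) = 1.535 m·K/W
  R'_conv,out = 1/(2πr h) = 1/(2π·0.513·11.5) = 0.02698 m·K/W
ΣR = 0.006281 + 6.386×10^-5 + 1.535 + 0.02698 = 1.568 m·K/W
Q' = ΔT/ΣR = (417 °C − 23.5 °C)/1.568 = 251 W/m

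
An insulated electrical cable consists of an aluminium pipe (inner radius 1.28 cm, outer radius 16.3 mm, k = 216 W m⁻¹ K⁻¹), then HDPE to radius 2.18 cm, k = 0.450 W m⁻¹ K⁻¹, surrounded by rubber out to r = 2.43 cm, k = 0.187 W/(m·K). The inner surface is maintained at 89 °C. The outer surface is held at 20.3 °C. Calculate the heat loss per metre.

Resistance network (inner→outer):
  R'_aluminium = ln(0.0163/0.0128)/(2πk) = 0.2417/(2π·216) = 1.781×10^-4 m·K/W
  R'_HDPE = ln(0.0218/0.0163)/(2πk) = 0.2907/(2π·0.450) = 0.1028 m·K/W
  R'_rubber = ln(0.0243/0.0218)/(2πk) = 0.1086/(2π·0.187) = 0.09240 m·K/W
ΣR = 1.781×10^-4 + 0.1028 + 0.09240 = 0.1954 m·K/W
Q' = ΔT/ΣR = (89 °C − 20.3 °C)/0.1954 = 352 W/m

Q' = 352 W/m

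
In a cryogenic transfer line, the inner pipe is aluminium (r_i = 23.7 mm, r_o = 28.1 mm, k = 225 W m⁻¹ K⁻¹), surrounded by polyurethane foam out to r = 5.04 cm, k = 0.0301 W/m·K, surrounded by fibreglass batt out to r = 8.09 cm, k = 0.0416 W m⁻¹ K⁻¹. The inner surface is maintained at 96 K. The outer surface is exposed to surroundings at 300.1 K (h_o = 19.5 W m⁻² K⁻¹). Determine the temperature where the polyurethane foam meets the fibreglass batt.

Resistance network (inner→outer):
  R'_aluminium = ln(0.0281/0.0237)/(2πk) = 0.1703/(2π·225) = 1.205×10^-4 m·K/W
  R'_polyurethane foam = ln(0.0504/0.0281)/(2πk) = 0.5842/(2π·0.0301) = 3.089 m·K/W
  R'_fibreglass batt = ln(0.0809/0.0504)/(2πk) = 0.4732/(2π·0.0416) = 1.810 m·K/W
  R'_conv,out = 1/(2πr h) = 1/(2π·0.0809·19.5) = 0.1009 m·K/W
ΣR = 1.205×10^-4 + 3.089 + 1.810 + 0.1009 = 5.000 m·K/W
Q' = ΔT/ΣR = (96 K − 300.1 K)/5.000 = -40.82 W/m
From the inner boundary to the polyurethane foam/fibreglass batt interface, ΣR_partial = 3.089 m·K/W.
T_interface = T_in − Q'·ΣR_partial = 96 K − (-40.82)(3.089) = 222.1 K

T = 222.1 K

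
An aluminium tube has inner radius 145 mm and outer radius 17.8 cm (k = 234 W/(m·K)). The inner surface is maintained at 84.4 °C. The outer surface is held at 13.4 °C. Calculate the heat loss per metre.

Q' = 2πk·ΔT/ln(r₂/r₁) = 2π × 234 × 71 / ln(0.178/0.145) = 5.09×10^5 W/m

Q' = 5.09×10^5 W/m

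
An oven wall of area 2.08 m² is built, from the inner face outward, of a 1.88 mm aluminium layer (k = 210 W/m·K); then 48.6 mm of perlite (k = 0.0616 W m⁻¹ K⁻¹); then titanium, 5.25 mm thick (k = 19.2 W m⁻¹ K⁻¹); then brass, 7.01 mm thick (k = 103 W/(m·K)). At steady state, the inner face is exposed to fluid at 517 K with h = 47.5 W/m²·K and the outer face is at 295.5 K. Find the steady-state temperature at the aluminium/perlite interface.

Treat each layer as a resistance in series:
  R_conv,in = 1/(hA) = 1/(47.5·2.08) = 0.01012 K/W
  R_aluminium = L/(kA) = 0.00188/(210·2.08) = 4.304×10^-6 K/W
  R_perlite = L/(kA) = 0.0486/(0.0616·2.08) = 0.3793 K/W
  R_titanium = L/(kA) = 0.00525/(19.2·2.08) = 1.315×10^-4 K/W
  R_brass = L/(kA) = 0.00701/(103·2.08) = 3.272×10^-5 K/W
ΣR = 0.01012 + 4.304×10^-6 + 0.3793 + 1.315×10^-4 + 3.272×10^-5 = 0.3896 K/W
Q = ΔT/ΣR = (517 K − 295.5 K)/0.3896 = 568.5 W
From the inner boundary to the aluminium/perlite interface, ΣR_partial = 0.01012 K/W.
T_interface = T_in − Q·ΣR_partial = 517 K − (568.5)(0.01012) = 511 K

T = 511 K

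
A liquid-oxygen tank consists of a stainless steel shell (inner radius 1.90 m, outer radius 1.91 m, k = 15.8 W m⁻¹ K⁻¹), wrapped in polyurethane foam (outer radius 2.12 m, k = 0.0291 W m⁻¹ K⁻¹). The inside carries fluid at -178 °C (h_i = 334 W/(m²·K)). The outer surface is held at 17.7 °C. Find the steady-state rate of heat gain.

Resistance network (inner→outer):
  R_conv,in = 1/(4πr²h) = 1/(4π·1.90²·334) = 6.600×10^-5 K/W
  R_stainless steel = (1/1.90 − 1/1.91)/(4πk) = 0.002756/(4π·15.8) = 1.388×10^-5 K/W
  R_polyurethane foam = (1/1.91 − 1/2.12)/(4πk) = 0.05186/(4π·0.0291) = 0.1418 K/W
ΣR = 6.600×10^-5 + 1.388×10^-5 + 0.1418 = 0.1419 K/W
Q = ΔT/ΣR = (-178 °C − 17.7 °C)/0.1419 = -1380 W
(Negative Q ⇒ heat flows inward; heat gain = 1380 W.)

Q = 1380 W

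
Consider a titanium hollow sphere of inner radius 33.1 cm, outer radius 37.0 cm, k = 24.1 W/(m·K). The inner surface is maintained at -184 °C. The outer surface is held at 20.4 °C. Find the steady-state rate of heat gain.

Q = 194 kW

Q = 4πk·ΔT/(1/r₁ − 1/r₂) = 4π × 24.1 × 204.4 / (1/0.331 − 1/0.370) = 1.94×10^5 W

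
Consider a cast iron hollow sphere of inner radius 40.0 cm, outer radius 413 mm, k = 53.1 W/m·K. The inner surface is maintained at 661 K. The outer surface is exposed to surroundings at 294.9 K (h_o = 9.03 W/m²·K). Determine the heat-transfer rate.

Q = 7.07 kW

Series thermal resistances, inner to outer:
  R_cast iron = (1/0.400 − 1/0.413)/(4πk) = 0.07869/(4π·53.1) = 1.179×10^-4 K/W
  R_conv,out = 1/(4πr²h) = 1/(4π·0.413²·9.03) = 0.05167 K/W
ΣR = 1.179×10^-4 + 0.05167 = 0.05179 K/W
Q = ΔT/ΣR = (661 K − 294.9 K)/0.05179 = 7070 W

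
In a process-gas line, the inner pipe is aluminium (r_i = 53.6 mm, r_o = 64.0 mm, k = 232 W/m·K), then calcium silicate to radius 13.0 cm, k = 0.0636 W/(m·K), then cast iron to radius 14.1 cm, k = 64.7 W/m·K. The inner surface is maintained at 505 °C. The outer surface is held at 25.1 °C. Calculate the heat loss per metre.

Treat each layer as a resistance in series:
  R'_aluminium = ln(0.0640/0.0536)/(2πk) = 0.1773/(2π·232) = 1.217×10^-4 m·K/W
  R'_calcium silicate = ln(0.130/0.0640)/(2πk) = 0.7087/(2π·0.0636) = 1.773 m·K/W
  R'_cast iron = ln(0.141/0.130)/(2πk) = 0.08123/(2π·64.7) = 1.998×10^-4 m·K/W
ΣR = 1.217×10^-4 + 1.773 + 1.998×10^-4 = 1.773 m·K/W
Q' = ΔT/ΣR = (505 °C − 25.1 °C)/1.773 = 271 W/m

Q' = 271 W/m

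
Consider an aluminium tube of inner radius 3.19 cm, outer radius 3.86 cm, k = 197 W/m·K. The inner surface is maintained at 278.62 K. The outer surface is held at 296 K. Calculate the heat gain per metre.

Q' = 2πk·ΔT/ln(r₂/r₁) = 2π × 197 × 17.38 / ln(0.0386/0.0319) = 1.13×10^5 W/m

Q' = 113 kW/m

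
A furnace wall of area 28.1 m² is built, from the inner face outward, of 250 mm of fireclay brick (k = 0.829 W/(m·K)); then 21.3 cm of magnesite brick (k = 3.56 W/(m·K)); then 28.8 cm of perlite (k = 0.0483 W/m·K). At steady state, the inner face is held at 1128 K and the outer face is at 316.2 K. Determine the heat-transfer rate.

Resistance network (inner→outer):
  R_fireclay brick = L/(kA) = 0.250/(0.829·28.1) = 0.01073 K/W
  R_magnesite brick = L/(kA) = 0.213/(3.56·28.1) = 0.002129 K/W
  R_perlite = L/(kA) = 0.288/(0.0483·28.1) = 0.2122 K/W
ΣR = 0.01073 + 0.002129 + 0.2122 = 0.2251 K/W
Q = ΔT/ΣR = (1128 K − 316.2 K)/0.2251 = 3610 W

Q = 3.61 kW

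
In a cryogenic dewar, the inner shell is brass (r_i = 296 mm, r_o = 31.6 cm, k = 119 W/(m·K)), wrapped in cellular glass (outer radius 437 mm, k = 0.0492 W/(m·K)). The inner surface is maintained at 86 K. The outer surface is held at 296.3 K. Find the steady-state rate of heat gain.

Treat each layer as a resistance in series:
  R_brass = (1/0.296 − 1/0.316)/(4πk) = 0.2138/(4π·119) = 1.430×10^-4 K/W
  R_cellular glass = (1/0.316 − 1/0.437)/(4πk) = 0.8762/(4π·0.0492) = 1.417 K/W
ΣR = 1.430×10^-4 + 1.417 = 1.417 K/W
Q = ΔT/ΣR = (86 K − 296.3 K)/1.417 = -148 W
(Negative Q ⇒ heat flows inward; heat gain = 148 W.)

Q = 148 W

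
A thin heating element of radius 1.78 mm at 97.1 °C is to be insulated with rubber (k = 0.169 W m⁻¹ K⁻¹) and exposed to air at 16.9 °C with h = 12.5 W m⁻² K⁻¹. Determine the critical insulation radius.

For a cylinder, r_cr = k_ins/h = 0.169/12.5 = 0.0135 m = 1.35 cm

r_cr = 1.35 cm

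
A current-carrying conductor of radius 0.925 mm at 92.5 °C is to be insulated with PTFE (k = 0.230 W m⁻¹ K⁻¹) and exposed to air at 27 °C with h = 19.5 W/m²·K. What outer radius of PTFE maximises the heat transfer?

r_cr = 1.18 cm

For a cylinder, r_cr = k_ins/h = 0.230/19.5 = 0.0118 m = 1.18 cm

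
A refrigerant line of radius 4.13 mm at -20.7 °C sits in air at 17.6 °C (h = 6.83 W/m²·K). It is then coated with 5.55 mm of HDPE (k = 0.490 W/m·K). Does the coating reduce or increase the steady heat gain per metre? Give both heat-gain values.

Critical radius for a cylinder: r_cr = k/h = 0.0717 m = 7.17 cm.
Outer radius after coating: r₂ = 0.00413 + 0.00555 = 0.00968 m.
Since r₁ < r_cr and r₂ ≤ r_cr, the coating moves toward the maximum at r_cr — heat gain rises.
Bare: R = 1/(2πr₁h) = 5.642 m·K/W; Q = 38.3/5.642 = 6.79 W/m.
Coated: R = R_cond + R_conv = 2.684 m·K/W; Q = 38.3/2.684 = 14.3 W/m.

increases: 6.79 → 14.3 W/m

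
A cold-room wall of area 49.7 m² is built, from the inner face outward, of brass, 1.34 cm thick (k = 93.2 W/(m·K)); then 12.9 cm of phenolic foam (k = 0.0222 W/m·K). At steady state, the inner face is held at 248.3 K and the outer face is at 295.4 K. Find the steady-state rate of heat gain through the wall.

Q = 403 W

Treat each layer as a resistance in series:
  R_brass = L/(kA) = 0.0134/(93.2·49.7) = 2.893×10^-6 K/W
  R_phenolic foam = L/(kA) = 0.129/(0.0222·49.7) = 0.1169 K/W
ΣR = 2.893×10^-6 + 0.1169 = 0.1169 K/W
Q = ΔT/ΣR = (248.3 K − 295.4 K)/0.1169 = -403 W
(Negative Q ⇒ heat flows inward; heat gain = 403 W.)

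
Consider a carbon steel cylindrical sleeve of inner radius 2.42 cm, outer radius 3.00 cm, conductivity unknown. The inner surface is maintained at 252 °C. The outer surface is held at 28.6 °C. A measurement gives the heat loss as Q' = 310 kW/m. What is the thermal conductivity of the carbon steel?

ΣR = ΔT/Q' = |252 − 28.6|/3.10×10^5 = 7.206×10^-4 m·K/W
ln(r₂/r₁)/(2πk) = 7.206×10^-4 ⇒ k = 0.2148/(2π·7.206×10^-4) = 47.4 W/m·K

k = 47.4 W/m·K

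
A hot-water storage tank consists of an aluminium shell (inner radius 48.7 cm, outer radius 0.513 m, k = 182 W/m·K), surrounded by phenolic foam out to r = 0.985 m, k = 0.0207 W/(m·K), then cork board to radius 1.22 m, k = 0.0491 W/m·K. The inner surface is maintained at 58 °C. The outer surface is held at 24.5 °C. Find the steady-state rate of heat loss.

Q = 8.57 W

Series thermal resistances, inner to outer:
  R_aluminium = (1/0.487 − 1/0.513)/(4πk) = 0.1041/(4π·182) = 4.550×10^-5 K/W
  R_phenolic foam = (1/0.513 − 1/0.985)/(4πk) = 0.9341/(4π·0.0207) = 3.591 K/W
  R_cork board = (1/0.985 − 1/1.22)/(4πk) = 0.1956/(4π·0.0491) = 0.3169 K/W
ΣR = 4.550×10^-5 + 3.591 + 0.3169 = 3.908 K/W
Q = ΔT/ΣR = (58 °C − 24.5 °C)/3.908 = 8.57 W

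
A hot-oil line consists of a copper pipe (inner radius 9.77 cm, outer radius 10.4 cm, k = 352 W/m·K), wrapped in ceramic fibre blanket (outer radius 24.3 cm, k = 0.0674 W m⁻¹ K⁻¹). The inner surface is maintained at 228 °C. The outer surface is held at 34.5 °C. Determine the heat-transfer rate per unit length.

Treat each layer as a resistance in series:
  R'_copper = ln(0.104/0.0977)/(2πk) = 0.06249/(2π·352) = 2.825×10^-5 m·K/W
  R'_ceramic fibre blanket = ln(0.243/0.104)/(2πk) = 0.8487/(2π·0.0674) = 2.004 m·K/W
ΣR = 2.825×10^-5 + 2.004 = 2.004 m·K/W
Q' = ΔT/ΣR = (228 °C − 34.5 °C)/2.004 = 96.6 W/m

Q' = 96.6 W/m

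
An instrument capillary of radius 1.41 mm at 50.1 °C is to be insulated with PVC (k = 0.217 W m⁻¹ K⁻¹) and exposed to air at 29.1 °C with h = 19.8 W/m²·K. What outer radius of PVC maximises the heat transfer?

For a cylinder, r_cr = k_ins/h = 0.217/19.8 = 0.0110 m = 1.10 cm

r_cr = 1.10 cm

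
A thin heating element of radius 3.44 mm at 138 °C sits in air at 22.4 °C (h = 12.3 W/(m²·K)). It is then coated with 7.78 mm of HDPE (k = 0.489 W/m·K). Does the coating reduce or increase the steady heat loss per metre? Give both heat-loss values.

increases: 30.7 → 75.2 W/m

Critical radius for a cylinder: r_cr = k/h = 0.0398 m = 3.98 cm.
Outer radius after coating: r₂ = 0.00344 + 0.00778 = 0.01122 m.
Since r₁ < r_cr and r₂ ≤ r_cr, the coating moves toward the maximum at r_cr — heat loss rises.
Bare: R = 1/(2πr₁h) = 3.761 m·K/W; Q = 115.6/3.761 = 30.7 W/m.
Coated: R = R_cond + R_conv = 1.538 m·K/W; Q = 115.6/1.538 = 75.2 W/m.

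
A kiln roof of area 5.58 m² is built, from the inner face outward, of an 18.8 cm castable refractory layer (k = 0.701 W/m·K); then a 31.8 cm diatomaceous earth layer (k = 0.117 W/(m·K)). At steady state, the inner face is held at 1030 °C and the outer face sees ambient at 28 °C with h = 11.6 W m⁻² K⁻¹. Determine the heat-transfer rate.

Series thermal resistances, inner to outer:
  R_castable refractory = L/(kA) = 0.188/(0.701·5.58) = 0.04806 K/W
  R_diatomaceous earth = L/(kA) = 0.318/(0.117·5.58) = 0.4871 K/W
  R_conv,out = 1/(hA) = 1/(11.6·5.58) = 0.01545 K/W
ΣR = 0.04806 + 0.4871 + 0.01545 = 0.5506 K/W
Q = ΔT/ΣR = (1030 °C − 28 °C)/0.5506 = 1820 W

Q = 1820 W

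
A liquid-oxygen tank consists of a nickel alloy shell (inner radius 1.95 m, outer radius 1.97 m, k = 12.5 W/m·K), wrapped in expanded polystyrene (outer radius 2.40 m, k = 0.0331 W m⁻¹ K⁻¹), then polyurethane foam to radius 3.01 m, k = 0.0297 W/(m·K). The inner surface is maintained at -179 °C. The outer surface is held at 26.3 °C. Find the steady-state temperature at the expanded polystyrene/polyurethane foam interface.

T = -78.1 °C

Series thermal resistances, inner to outer:
  R_nickel alloy = (1/1.95 − 1/1.97)/(4πk) = 0.005206/(4π·12.5) = 3.314×10^-5 K/W
  R_expanded polystyrene = (1/1.97 − 1/2.40)/(4πk) = 0.09095/(4π·0.0331) = 0.2187 K/W
  R_polyurethane foam = (1/2.40 − 1/3.01)/(4πk) = 0.08444/(4π·0.0297) = 0.2262 K/W
ΣR = 3.314×10^-5 + 0.2187 + 0.2262 = 0.4449 K/W
Q = ΔT/ΣR = (-179 °C − 26.3 °C)/0.4449 = -461.5 W
From the inner boundary to the expanded polystyrene/polyurethane foam interface, ΣR_partial = 0.2187 K/W.
T_interface = T_in − Q·ΣR_partial = -179 °C − (-461.5)(0.2187) = -78.1 °C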